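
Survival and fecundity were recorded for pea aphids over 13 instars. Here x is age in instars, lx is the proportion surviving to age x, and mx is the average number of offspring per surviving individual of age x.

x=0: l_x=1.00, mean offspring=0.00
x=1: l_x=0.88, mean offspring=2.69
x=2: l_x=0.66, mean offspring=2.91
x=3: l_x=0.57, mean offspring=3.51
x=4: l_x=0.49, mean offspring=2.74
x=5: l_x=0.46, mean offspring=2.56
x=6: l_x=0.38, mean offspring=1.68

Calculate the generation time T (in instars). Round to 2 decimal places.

2.89

lx·mx: 0, 2.3672, 1.9206, 2.0007, 1.3426, 1.1776, 0.6384 → R0 = 9.4471
x·lx·mx: 0, 2.3672, 3.8412, 6.0021, 5.3704, 5.888, 3.8304 → Σ = 27.2993
T = 27.2993 / 9.4471 = 2.889702… → 2.89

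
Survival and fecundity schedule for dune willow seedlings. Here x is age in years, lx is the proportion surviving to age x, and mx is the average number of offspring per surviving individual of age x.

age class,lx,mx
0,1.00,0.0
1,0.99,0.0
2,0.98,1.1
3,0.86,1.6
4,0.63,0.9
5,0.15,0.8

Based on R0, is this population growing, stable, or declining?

R0 = Σ lx·mx = 0 + 0 + 1.078 + 1.376 + 0.567 + 0.12 = 3.141
R0 > 1, so the population is growing.

growing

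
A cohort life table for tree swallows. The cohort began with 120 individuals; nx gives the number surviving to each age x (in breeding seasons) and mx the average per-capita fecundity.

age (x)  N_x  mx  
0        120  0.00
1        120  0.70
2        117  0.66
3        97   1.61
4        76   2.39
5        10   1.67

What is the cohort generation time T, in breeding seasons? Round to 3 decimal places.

2.941

lx = nx/n0 = nx/120: 1, 1, 0.975, 0.80833…, 0.63333…, 0.08333…
lx·mx: 0, 0.7, 0.6435, 1.301417…, 1.513667…, 0.139167… → R0 = 4.29775…
x·lx·mx: 0, 0.7, 1.287, 3.90425…, 6.054667…, 0.695833… → Σ = 12.64175…
T = 12.64175… / 4.29775… = 2.941481… → 2.941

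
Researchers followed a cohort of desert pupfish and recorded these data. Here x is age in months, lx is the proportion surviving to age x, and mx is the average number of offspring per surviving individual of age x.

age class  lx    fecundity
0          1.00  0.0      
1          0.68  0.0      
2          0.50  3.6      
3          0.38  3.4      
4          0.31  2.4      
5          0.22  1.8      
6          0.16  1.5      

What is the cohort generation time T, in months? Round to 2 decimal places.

lx·mx: 0, 0, 1.8, 1.292, 0.744, 0.396, 0.24 → R0 = 4.472
x·lx·mx: 0, 0, 3.6, 3.876, 2.976, 1.98, 1.44 → Σ = 13.872
T = 13.872 / 4.472 = 3.101968… → 3.10

3.10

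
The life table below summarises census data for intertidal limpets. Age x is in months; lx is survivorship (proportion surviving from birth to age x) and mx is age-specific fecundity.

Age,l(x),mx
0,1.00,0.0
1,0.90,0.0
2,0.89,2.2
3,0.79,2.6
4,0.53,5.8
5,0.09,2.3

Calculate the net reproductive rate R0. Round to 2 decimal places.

lx·mx by age: 0, 0, 1.958, 2.054, 3.074, 0.207
R0 = Σ lx·mx = 7.293 → 7.29

7.29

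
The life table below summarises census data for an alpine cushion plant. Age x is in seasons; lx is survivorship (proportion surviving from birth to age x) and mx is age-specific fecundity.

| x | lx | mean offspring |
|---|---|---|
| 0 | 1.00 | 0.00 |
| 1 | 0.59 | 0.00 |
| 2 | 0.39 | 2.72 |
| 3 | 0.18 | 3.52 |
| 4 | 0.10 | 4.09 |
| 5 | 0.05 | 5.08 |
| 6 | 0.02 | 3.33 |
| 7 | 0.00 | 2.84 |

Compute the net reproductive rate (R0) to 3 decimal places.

lx·mx by age: 0, 0, 1.0608, 0.6336, 0.409, 0.254, 0.0666, 0
R0 = Σ lx·mx = 2.424 → 2.424

2.424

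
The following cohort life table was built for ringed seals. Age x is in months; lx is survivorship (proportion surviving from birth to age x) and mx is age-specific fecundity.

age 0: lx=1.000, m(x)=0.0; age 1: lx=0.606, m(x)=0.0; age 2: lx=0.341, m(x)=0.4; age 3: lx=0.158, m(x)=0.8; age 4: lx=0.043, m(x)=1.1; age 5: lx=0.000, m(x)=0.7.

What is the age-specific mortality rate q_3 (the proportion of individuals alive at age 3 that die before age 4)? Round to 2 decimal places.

0.73

q_3 = (l_3 − l_4) / l_3 = (0.158 − 0.043) / 0.158
     = 0.115 / 0.158 = 0.727848… → 0.73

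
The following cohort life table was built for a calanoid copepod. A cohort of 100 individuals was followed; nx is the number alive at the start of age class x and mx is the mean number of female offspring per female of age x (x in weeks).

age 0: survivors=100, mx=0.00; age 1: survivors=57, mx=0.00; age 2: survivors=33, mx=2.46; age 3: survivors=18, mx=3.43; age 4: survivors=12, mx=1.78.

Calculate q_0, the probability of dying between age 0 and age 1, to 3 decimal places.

0.430

lx = nx/n0 = nx/100: 1, 0.57, 0.33, 0.18, 0.12
q_0 = (l_0 − l_1) / l_0 = (1 − 0.57) / 1
     = 0.43 / 1 = 0.43 → 0.430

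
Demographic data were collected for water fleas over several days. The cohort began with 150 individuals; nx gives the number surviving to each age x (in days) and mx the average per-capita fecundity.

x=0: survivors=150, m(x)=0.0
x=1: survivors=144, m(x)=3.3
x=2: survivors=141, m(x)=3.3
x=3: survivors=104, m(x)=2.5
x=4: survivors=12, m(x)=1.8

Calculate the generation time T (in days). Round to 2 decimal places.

1.86

lx = nx/n0 = nx/150: 1, 0.96, 0.94, 0.69333…, 0.08
lx·mx: 0, 3.168, 3.102, 1.733333…, 0.144 → R0 = 8.147333…
x·lx·mx: 0, 3.168, 6.204, 5.2…, 0.576 → Σ = 15.148…
T = 15.148… / 8.147333… = 1.859259… → 1.86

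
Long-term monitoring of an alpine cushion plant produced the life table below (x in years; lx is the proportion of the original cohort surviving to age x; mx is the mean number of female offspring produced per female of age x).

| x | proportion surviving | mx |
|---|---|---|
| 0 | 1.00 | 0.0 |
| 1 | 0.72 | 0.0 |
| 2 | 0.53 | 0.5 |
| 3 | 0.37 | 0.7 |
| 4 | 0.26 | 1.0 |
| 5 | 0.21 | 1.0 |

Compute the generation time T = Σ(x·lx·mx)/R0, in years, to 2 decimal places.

lx·mx: 0, 0, 0.265, 0.259, 0.26, 0.21 → R0 = 0.994
x·lx·mx: 0, 0, 0.53, 0.777, 1.04, 1.05 → Σ = 3.397
T = 3.397 / 0.994 = 3.417505… → 3.42

3.42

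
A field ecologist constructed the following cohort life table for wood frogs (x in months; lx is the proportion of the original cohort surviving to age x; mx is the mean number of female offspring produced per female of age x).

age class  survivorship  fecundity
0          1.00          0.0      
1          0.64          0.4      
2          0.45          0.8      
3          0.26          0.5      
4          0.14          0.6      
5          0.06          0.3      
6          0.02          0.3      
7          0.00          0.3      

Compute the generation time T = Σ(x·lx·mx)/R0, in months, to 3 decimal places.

2.141

lx·mx: 0, 0.256, 0.36, 0.13, 0.084, 0.018, 0.006, 0 → R0 = 0.854
x·lx·mx: 0, 0.256, 0.72, 0.39, 0.336, 0.09, 0.036, 0 → Σ = 1.828
T = 1.828 / 0.854 = 2.140515… → 2.141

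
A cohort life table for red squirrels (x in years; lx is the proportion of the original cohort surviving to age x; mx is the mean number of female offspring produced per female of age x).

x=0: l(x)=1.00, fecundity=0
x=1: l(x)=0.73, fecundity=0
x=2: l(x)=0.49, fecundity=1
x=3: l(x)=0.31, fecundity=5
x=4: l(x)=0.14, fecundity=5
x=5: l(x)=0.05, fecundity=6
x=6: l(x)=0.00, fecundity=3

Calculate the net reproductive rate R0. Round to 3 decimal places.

3.040

lx·mx by age: 0, 0, 0.49, 1.55, 0.7, 0.3, 0
R0 = Σ lx·mx = 3.04 → 3.040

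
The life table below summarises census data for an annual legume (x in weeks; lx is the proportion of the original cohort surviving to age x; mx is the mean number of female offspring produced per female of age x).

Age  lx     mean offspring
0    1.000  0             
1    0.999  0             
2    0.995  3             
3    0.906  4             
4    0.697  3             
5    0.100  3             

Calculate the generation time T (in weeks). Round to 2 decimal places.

lx·mx: 0, 0, 2.985, 3.624, 2.091, 0.3 → R0 = 9
x·lx·mx: 0, 0, 5.97, 10.872, 8.364, 1.5 → Σ = 26.706
T = 26.706 / 9 = 2.967333… → 2.97

2.97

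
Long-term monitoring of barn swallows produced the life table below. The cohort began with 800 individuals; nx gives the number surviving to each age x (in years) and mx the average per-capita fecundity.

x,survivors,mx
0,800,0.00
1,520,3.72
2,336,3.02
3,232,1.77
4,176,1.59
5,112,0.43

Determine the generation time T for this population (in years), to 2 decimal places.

lx = nx/n0 = nx/800: 1, 0.65, 0.42, 0.29, 0.22, 0.14
lx·mx: 0, 2.418, 1.2684, 0.5133, 0.3498, 0.0602 → R0 = 4.6097
x·lx·mx: 0, 2.418, 2.5368, 1.5399, 1.3992, 0.301 → Σ = 8.1949
T = 8.1949 / 4.6097 = 1.777751… → 1.78

1.78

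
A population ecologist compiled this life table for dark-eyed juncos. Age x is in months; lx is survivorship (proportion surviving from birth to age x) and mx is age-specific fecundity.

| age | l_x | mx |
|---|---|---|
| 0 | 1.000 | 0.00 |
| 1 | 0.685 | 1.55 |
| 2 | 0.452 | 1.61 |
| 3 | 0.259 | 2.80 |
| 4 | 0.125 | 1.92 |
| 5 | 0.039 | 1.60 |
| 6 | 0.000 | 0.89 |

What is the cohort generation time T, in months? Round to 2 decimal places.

lx·mx: 0, 1.06175, 0.72772, 0.7252, 0.24, 0.0624, 0 → R0 = 2.81707
x·lx·mx: 0, 1.06175, 1.45544, 2.1756, 0.96, 0.312, 0 → Σ = 5.96479
T = 5.96479 / 2.81707 = 2.117374… → 2.12

2.12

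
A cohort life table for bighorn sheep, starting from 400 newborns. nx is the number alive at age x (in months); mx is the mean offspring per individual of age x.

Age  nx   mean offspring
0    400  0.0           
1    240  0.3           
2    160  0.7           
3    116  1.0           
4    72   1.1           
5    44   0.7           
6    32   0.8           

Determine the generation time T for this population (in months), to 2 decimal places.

2.91

lx = nx/n0 = nx/400: 1, 0.6, 0.4, 0.29, 0.18, 0.11, 0.08
lx·mx: 0, 0.18, 0.28, 0.29, 0.198, 0.077, 0.064 → R0 = 1.089
x·lx·mx: 0, 0.18, 0.56, 0.87, 0.792, 0.385, 0.384 → Σ = 3.171
T = 3.171 / 1.089 = 2.911846… → 2.91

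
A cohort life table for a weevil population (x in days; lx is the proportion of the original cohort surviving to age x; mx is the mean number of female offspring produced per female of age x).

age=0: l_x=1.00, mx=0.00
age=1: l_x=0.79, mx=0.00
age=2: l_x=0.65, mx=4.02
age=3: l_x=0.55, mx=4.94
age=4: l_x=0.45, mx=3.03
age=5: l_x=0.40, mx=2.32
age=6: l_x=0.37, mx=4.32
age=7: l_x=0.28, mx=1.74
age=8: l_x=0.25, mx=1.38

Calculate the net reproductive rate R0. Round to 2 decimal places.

10.05

lx·mx by age: 0, 0, 2.613, 2.717, 1.3635, 0.928, 1.5984, 0.4872, 0.345
R0 = Σ lx·mx = 10.0521 → 10.05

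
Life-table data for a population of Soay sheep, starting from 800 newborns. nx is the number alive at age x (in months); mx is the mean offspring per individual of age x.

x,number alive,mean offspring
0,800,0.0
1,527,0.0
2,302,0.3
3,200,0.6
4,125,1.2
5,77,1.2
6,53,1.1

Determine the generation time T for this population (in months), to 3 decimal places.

lx = nx/n0 = nx/800: 1, 0.65875, 0.3775, 0.25, 0.15625, 0.09625, 0.06625
lx·mx: 0, 0, 0.11325, 0.15, 0.1875, 0.1155, 0.072875 → R0 = 0.639125
x·lx·mx: 0, 0, 0.2265, 0.45, 0.75, 0.5775, 0.43725 → Σ = 2.44125
T = 2.44125 / 0.639125 = 3.819675… → 3.820

3.820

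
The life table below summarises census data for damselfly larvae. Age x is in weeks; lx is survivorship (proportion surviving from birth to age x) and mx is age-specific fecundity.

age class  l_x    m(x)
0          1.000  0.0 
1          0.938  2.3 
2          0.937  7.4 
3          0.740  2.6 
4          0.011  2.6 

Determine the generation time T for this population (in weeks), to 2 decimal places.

1.98

lx·mx: 0, 2.1574, 6.9338, 1.924, 0.0286 → R0 = 11.0438
x·lx·mx: 0, 2.1574, 13.8676, 5.772, 0.1144 → Σ = 21.9114
T = 21.9114 / 11.0438 = 1.984045… → 1.98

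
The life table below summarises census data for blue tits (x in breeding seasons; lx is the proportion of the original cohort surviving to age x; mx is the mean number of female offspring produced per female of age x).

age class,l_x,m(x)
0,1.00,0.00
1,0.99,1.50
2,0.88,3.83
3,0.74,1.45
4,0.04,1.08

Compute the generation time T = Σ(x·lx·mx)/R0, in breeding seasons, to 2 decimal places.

1.95

lx·mx: 0, 1.485, 3.3704, 1.073, 0.0432 → R0 = 5.9716
x·lx·mx: 0, 1.485, 6.7408, 3.219, 0.1728 → Σ = 11.6176
T = 11.6176 / 5.9716 = 1.945475… → 1.95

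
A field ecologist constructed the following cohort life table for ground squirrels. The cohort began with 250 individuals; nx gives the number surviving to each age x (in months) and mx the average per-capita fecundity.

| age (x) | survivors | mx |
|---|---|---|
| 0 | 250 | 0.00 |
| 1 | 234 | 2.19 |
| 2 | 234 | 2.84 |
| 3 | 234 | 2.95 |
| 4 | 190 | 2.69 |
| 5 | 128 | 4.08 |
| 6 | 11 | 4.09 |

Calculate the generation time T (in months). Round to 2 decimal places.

3.00

lx = nx/n0 = nx/250: 1, 0.936, 0.936, 0.936, 0.76, 0.512, 0.044
lx·mx: 0, 2.04984, 2.65824, 2.7612, 2.0444, 2.08896, 0.17996 → R0 = 11.7826
x·lx·mx: 0, 2.04984, 5.31648, 8.2836, 8.1776, 10.4448, 1.07976 → Σ = 35.35208
T = 35.35208 / 11.7826 = 3.000363… → 3.00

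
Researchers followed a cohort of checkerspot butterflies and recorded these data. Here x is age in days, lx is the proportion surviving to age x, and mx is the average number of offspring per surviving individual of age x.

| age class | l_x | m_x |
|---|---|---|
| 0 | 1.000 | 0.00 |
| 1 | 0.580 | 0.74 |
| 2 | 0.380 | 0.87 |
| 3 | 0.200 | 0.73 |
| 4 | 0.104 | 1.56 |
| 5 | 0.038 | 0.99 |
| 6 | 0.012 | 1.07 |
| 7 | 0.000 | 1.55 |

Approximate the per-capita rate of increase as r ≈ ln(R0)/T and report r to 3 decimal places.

0.051

R0 = Σ lx·mx = 0 + 0.4292 + 0.3306 + 0.146 + 0.16224 + 0.03762 + 0.01284 + 0 = 1.1185
Σ x·lx·mx = 2.4425; T = 2.4425/1.1185 = 2.18373…
r ≈ ln(R0)/T = ln(1.1185)/2.18373… = 0.05128… → 0.051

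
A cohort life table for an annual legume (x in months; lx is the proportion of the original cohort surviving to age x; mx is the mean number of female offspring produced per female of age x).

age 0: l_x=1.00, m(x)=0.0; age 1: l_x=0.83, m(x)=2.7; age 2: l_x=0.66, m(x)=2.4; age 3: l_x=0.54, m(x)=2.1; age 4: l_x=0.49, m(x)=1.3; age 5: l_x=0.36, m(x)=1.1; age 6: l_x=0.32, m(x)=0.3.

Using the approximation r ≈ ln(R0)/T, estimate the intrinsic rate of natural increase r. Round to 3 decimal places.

0.790

R0 = Σ lx·mx = 0 + 2.241 + 1.584 + 1.134 + 0.637 + 0.396 + 0.096 = 6.088
Σ x·lx·mx = 13.915; T = 13.915/6.088 = 2.28564…
r ≈ ln(R0)/T = ln(6.088)/2.28564… = 0.79029… → 0.790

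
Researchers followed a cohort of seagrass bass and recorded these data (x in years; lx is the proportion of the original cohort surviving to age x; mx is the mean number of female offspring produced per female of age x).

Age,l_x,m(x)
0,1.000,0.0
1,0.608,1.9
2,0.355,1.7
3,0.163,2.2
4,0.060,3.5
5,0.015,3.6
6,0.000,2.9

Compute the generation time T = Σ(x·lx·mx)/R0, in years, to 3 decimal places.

1.910

lx·mx: 0, 1.1552, 0.6035, 0.3586, 0.21, 0.054, 0 → R0 = 2.3813
x·lx·mx: 0, 1.1552, 1.207, 1.0758, 0.84, 0.27, 0 → Σ = 4.548
T = 4.548 / 2.3813 = 1.909881… → 1.910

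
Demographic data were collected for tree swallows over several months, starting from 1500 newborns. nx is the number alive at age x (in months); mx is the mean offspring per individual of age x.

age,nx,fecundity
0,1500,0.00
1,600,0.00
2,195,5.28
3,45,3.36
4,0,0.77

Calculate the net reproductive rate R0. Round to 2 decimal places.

lx = nx/n0 = nx/1500: 1, 0.4, 0.13, 0.03, 0
lx·mx by age: 0, 0, 0.6864, 0.1008, 0
R0 = Σ lx·mx = 0.7872 → 0.79

0.79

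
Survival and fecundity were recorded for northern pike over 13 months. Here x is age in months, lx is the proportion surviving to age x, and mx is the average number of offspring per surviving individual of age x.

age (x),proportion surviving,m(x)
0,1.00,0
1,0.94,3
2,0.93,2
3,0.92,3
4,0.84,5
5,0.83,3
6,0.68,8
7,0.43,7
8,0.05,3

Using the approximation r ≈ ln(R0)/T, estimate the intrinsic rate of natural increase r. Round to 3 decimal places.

R0 = Σ lx·mx = 0 + 2.82 + 1.86 + 2.76 + 4.2 + 2.49 + 5.44 + 3.01 + 0.15 = 22.73
Σ x·lx·mx = 98.98; T = 98.98/22.73 = 4.3546…
r ≈ ln(R0)/T = ln(22.73)/4.3546… = 0.71733… → 0.717

0.717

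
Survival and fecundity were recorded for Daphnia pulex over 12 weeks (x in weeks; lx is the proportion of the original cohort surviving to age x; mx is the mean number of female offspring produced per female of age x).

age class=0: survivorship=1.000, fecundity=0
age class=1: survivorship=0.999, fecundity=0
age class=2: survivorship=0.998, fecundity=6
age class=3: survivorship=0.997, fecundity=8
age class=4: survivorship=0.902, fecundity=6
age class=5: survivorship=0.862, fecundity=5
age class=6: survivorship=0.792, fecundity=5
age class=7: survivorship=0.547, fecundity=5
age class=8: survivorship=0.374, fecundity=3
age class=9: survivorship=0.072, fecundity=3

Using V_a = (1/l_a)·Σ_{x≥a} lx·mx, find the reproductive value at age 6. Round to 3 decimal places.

10.143

lx·mx for x ≥ 6: 3.96, 2.735, 1.122, 0.216 → sum = 8.033
V_6 = 8.033 / l_6 = 8.033 / 0.792 = 10.142677… → 10.143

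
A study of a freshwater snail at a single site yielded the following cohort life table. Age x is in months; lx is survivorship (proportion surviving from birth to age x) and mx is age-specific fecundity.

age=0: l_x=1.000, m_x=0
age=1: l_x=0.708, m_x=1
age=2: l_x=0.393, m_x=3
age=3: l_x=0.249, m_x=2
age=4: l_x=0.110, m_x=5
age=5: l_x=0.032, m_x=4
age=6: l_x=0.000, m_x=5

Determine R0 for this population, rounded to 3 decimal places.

3.063

lx·mx by age: 0, 0.708, 1.179, 0.498, 0.55, 0.128, 0
R0 = Σ lx·mx = 3.063 → 3.063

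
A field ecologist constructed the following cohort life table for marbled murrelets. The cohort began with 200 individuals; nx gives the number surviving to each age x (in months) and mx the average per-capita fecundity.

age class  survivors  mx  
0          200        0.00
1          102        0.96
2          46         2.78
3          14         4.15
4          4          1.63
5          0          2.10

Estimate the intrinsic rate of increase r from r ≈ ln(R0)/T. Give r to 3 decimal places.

lx = nx/n0 = nx/200: 1, 0.51, 0.23, 0.07, 0.02, 0
R0 = Σ lx·mx = 0 + 0.4896 + 0.6394 + 0.2905 + 0.0326 + 0 = 1.4521
Σ x·lx·mx = 2.7703; T = 2.7703/1.4521 = 1.90779…
r ≈ ln(R0)/T = ln(1.4521)/1.90779… = 0.19552… → 0.196

0.196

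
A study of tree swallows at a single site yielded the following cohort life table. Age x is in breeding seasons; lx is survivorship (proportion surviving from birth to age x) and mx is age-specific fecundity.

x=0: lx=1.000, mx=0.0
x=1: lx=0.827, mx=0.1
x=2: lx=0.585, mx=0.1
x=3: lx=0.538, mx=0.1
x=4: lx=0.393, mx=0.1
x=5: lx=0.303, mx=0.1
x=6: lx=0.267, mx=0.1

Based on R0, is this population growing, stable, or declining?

R0 = Σ lx·mx = 0 + 0.0827 + 0.0585 + 0.0538 + 0.0393 + 0.0303 + 0.0267 = 0.2913
R0 < 1, so the population is declining.

declining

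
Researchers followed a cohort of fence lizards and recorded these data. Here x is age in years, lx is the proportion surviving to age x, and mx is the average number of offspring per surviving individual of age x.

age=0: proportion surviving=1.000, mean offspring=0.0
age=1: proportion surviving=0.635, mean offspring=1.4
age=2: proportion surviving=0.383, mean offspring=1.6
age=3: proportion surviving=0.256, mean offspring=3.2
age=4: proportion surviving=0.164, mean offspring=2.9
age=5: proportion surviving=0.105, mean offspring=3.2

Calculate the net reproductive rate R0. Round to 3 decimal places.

lx·mx by age: 0, 0.889, 0.6128, 0.8192, 0.4756, 0.336
R0 = Σ lx·mx = 3.1326 → 3.133

3.133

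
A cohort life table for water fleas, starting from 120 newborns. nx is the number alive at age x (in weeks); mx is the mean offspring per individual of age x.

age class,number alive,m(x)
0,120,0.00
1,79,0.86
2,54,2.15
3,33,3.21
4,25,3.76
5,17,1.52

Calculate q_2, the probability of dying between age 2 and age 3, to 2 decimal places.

0.39

lx = nx/n0 = nx/120: 1, 0.65833…, 0.45, 0.275, 0.20833…, 0.14167…
q_2 = (l_2 − l_3) / l_2 = (0.45 − 0.275) / 0.45
     = 0.175 / 0.45 = 0.388889… → 0.39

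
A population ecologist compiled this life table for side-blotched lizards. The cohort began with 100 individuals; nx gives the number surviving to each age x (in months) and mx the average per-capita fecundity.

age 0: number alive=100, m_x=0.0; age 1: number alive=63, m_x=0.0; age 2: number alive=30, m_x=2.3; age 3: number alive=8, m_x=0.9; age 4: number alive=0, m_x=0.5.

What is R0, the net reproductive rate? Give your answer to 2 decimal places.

0.76

lx = nx/n0 = nx/100: 1, 0.63, 0.3, 0.08, 0
lx·mx by age: 0, 0, 0.69, 0.072, 0
R0 = Σ lx·mx = 0.762 → 0.76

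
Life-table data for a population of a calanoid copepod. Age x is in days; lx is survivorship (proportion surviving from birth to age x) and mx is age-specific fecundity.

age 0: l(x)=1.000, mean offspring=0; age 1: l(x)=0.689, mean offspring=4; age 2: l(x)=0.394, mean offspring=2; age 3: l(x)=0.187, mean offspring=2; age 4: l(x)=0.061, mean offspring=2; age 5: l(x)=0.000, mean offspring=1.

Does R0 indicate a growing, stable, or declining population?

growing

R0 = Σ lx·mx = 0 + 2.756 + 0.788 + 0.374 + 0.122 + 0 = 4.04
R0 > 1, so the population is growing.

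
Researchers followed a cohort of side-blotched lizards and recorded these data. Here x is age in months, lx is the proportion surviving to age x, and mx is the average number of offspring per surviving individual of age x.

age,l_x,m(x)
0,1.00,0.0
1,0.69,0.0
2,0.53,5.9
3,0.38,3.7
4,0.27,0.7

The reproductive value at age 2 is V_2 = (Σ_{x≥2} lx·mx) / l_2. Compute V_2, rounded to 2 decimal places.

lx·mx for x ≥ 2: 3.127, 1.406, 0.189 → sum = 4.722
V_2 = 4.722 / l_2 = 4.722 / 0.53 = 8.909434… → 8.91

8.91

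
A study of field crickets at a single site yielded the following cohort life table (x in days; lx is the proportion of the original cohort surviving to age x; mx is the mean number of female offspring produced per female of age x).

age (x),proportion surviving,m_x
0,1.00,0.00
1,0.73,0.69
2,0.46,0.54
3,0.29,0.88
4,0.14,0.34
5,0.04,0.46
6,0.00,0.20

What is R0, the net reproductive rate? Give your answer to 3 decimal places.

1.073

lx·mx by age: 0, 0.5037, 0.2484, 0.2552, 0.0476, 0.0184, 0
R0 = Σ lx·mx = 1.0733 → 1.073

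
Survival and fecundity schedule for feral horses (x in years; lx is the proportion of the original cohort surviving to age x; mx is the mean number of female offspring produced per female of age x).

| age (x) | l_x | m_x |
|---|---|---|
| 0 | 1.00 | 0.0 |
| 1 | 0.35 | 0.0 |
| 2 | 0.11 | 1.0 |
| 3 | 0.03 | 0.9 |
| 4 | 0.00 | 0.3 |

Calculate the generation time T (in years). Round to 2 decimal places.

lx·mx: 0, 0, 0.11, 0.027, 0 → R0 = 0.137
x·lx·mx: 0, 0, 0.22, 0.081, 0 → Σ = 0.301
T = 0.301 / 0.137 = 2.19708… → 2.20

2.20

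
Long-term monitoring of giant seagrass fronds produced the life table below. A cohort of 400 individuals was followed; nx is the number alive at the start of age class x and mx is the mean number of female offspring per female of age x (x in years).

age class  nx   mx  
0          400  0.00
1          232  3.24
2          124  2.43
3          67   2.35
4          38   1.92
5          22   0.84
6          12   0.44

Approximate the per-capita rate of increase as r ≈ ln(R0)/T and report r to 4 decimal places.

0.6902

lx = nx/n0 = nx/400: 1, 0.58, 0.31, 0.1675, 0.095, 0.055, 0.03
R0 = Σ lx·mx = 0 + 1.8792 + 0.7533 + 0.39363… + 0.1824 + 0.0462 + 0.0132 = 3.267925
Σ x·lx·mx = 5.606475; T = 5.606475/3.267925 = 1.71561…
r ≈ ln(R0)/T = ln(3.267925)/1.71561… = 0.690225… → 0.6902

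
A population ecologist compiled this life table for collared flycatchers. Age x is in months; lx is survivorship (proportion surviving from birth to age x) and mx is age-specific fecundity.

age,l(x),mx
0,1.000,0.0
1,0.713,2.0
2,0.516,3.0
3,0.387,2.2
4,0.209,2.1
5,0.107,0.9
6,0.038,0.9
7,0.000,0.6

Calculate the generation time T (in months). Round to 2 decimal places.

lx·mx: 0, 1.426, 1.548, 0.8514, 0.4389, 0.0963, 0.0342, 0 → R0 = 4.3948
x·lx·mx: 0, 1.426, 3.096, 2.5542, 1.7556, 0.4815, 0.2052, 0 → Σ = 9.5185
T = 9.5185 / 4.3948 = 2.165855… → 2.17

2.17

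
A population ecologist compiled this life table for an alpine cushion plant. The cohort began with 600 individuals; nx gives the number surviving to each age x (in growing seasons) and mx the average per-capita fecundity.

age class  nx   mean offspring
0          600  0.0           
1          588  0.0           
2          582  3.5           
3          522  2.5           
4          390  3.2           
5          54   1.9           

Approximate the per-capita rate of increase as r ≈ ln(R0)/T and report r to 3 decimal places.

0.715

lx = nx/n0 = nx/600: 1, 0.98, 0.97, 0.87, 0.65, 0.09
R0 = Σ lx·mx = 0 + 0 + 3.395 + 2.175 + 2.08 + 0.171 = 7.821
Σ x·lx·mx = 22.49; T = 22.49/7.821 = 2.87559…
r ≈ ln(R0)/T = ln(7.821)/2.87559… = 0.71527… → 0.715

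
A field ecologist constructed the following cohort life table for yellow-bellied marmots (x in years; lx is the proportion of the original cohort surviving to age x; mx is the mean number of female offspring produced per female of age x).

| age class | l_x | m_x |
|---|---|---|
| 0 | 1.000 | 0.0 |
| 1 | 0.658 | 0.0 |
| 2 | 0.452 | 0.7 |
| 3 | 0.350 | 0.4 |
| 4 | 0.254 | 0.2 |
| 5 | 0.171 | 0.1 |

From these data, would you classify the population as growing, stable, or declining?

R0 = Σ lx·mx = 0 + 0 + 0.3164 + 0.14 + 0.0508 + 0.0171 = 0.5243
R0 < 1, so the population is declining.

declining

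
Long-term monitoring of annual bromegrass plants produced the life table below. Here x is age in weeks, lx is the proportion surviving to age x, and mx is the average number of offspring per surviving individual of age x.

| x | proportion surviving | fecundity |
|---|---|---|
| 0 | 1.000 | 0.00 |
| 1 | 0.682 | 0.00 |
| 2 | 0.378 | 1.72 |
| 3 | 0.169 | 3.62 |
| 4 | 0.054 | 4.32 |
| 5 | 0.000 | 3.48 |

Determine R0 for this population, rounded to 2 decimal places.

lx·mx by age: 0, 0, 0.65016, 0.61178, 0.23328, 0
R0 = Σ lx·mx = 1.49522 → 1.50

1.50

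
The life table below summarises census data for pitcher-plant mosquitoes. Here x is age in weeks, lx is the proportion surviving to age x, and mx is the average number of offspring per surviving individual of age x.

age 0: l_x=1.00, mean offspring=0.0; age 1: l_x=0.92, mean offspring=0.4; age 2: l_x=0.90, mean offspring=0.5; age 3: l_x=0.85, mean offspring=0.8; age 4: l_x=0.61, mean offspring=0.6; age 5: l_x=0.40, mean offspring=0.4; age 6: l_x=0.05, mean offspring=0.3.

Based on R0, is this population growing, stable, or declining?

growing

R0 = Σ lx·mx = 0 + 0.368 + 0.45 + 0.68 + 0.366 + 0.16 + 0.015 = 2.039
R0 > 1, so the population is growing.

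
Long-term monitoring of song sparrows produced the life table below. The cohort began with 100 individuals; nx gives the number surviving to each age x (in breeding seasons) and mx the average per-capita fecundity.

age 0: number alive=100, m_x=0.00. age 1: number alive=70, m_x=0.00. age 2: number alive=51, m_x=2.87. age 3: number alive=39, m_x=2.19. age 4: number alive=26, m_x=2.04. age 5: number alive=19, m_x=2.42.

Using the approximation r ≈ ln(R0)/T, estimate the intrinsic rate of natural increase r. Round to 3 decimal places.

lx = nx/n0 = nx/100: 1, 0.7, 0.51, 0.39, 0.26, 0.19
R0 = Σ lx·mx = 0 + 0 + 1.4637 + 0.8541 + 0.5304 + 0.4598 = 3.308
Σ x·lx·mx = 9.9103; T = 9.9103/3.308 = 2.99586…
r ≈ ln(R0)/T = ln(3.308)/2.99586… = 0.39933… → 0.399

0.399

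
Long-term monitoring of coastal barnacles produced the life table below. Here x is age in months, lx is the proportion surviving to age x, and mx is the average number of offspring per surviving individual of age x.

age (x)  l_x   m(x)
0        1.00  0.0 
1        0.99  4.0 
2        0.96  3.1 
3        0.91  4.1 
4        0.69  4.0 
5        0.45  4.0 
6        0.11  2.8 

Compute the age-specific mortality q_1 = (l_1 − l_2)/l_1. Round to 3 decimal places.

0.030

q_1 = (l_1 − l_2) / l_1 = (0.99 − 0.96) / 0.99
     = 0.03 / 0.99 = 0.030303… → 0.030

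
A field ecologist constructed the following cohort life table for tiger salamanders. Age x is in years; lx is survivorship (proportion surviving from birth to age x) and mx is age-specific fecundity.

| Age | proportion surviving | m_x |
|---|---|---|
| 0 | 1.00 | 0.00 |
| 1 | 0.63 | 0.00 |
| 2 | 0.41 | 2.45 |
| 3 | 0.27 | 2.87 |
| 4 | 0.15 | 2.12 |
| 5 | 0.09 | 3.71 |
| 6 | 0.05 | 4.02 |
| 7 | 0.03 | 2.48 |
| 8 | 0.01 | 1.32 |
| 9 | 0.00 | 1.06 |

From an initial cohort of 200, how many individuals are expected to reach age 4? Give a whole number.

30

Expected survivors = N0 · l_4 = 200 × 0.15 = 30 → 30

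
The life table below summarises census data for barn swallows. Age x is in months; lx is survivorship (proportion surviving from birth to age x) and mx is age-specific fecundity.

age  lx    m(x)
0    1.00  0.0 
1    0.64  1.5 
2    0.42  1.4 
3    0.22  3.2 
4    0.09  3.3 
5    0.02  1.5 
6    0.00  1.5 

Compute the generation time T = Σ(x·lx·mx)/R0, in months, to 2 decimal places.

2.17

lx·mx: 0, 0.96, 0.588, 0.704, 0.297, 0.03, 0 → R0 = 2.579
x·lx·mx: 0, 0.96, 1.176, 2.112, 1.188, 0.15, 0 → Σ = 5.586
T = 5.586 / 2.579 = 2.165956… → 2.17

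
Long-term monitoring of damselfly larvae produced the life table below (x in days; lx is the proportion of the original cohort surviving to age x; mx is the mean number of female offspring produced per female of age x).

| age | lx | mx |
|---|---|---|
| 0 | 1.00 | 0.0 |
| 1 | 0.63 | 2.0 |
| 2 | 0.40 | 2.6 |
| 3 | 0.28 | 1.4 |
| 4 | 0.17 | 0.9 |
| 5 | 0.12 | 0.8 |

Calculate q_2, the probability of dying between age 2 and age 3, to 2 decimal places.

0.30

q_2 = (l_2 − l_3) / l_2 = (0.4 − 0.28) / 0.4
     = 0.12 / 0.4 = 0.3 → 0.30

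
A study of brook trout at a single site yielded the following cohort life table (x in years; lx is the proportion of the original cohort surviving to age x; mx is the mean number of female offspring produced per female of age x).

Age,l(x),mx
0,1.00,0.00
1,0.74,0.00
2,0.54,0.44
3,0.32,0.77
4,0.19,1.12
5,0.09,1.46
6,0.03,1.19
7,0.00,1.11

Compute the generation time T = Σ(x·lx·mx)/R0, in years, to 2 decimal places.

3.40

lx·mx: 0, 0, 0.2376, 0.2464, 0.2128, 0.1314, 0.0357, 0 → R0 = 0.8639
x·lx·mx: 0, 0, 0.4752, 0.7392, 0.8512, 0.657, 0.2142, 0 → Σ = 2.9368
T = 2.9368 / 0.8639 = 3.399468… → 3.40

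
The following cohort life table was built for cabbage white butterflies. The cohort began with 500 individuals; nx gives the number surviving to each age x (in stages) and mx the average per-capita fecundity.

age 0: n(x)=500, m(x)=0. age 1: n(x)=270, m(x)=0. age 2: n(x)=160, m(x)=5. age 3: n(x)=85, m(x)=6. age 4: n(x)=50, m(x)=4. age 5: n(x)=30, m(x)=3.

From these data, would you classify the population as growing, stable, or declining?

lx = nx/n0 = nx/500: 1, 0.54, 0.32, 0.17, 0.1, 0.06
R0 = Σ lx·mx = 0 + 0 + 1.6 + 1.02 + 0.4 + 0.18 = 3.2
R0 > 1, so the population is growing.

growing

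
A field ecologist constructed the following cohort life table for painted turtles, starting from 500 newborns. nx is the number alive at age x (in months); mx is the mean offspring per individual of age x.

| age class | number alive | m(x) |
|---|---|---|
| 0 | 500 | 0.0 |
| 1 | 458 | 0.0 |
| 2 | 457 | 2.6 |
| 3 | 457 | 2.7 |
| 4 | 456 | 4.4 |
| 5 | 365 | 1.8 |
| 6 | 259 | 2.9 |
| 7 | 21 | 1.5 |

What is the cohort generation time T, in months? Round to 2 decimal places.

3.77

lx = nx/n0 = nx/500: 1, 0.916, 0.914, 0.914, 0.912, 0.73, 0.518, 0.042
lx·mx: 0, 0, 2.3764, 2.4678, 4.0128, 1.314, 1.5022, 0.063 → R0 = 11.7362
x·lx·mx: 0, 0, 4.7528, 7.4034, 16.0512, 6.57, 9.0132, 0.441 → Σ = 44.2316
T = 44.2316 / 11.7362 = 3.768818… → 3.77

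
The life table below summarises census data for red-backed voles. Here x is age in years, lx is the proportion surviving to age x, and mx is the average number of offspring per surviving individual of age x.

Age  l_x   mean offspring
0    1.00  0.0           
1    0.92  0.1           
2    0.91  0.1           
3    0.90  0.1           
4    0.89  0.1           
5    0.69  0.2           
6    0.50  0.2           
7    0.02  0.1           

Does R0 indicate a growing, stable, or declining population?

declining

R0 = Σ lx·mx = 0 + 0.092 + 0.091 + 0.09 + 0.089 + 0.138 + 0.1 + 0.002 = 0.602
R0 < 1, so the population is declining.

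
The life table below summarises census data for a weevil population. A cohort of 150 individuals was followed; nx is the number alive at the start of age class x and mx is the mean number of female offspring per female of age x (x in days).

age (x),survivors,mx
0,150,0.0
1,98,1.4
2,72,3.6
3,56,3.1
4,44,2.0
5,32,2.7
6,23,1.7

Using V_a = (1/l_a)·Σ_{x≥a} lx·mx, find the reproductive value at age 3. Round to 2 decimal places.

6.91

lx = nx/n0 = nx/150: 1, 0.65333…, 0.48, 0.37333…, 0.29333…, 0.21333…, 0.15333…
lx·mx for x ≥ 3: 1.157333…, 0.586667…, 0.576…, 0.260667… → sum = 2.580667…
V_3 = 2.580667… / l_3 = 2.580667… / 0.373333… = 6.9125… → 6.91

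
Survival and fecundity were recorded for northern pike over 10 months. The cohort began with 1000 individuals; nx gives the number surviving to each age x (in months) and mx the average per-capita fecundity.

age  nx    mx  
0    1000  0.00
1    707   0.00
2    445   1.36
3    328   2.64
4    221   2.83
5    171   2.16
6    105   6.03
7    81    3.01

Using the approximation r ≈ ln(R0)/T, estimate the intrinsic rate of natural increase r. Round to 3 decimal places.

lx = nx/n0 = nx/1000: 1, 0.707, 0.445, 0.328, 0.221, 0.171, 0.105, 0.081
R0 = Σ lx·mx = 0 + 0 + 0.6052 + 0.86592 + 0.62543 + 0.36936 + 0.63315 + 0.24381 = 3.34287
Σ x·lx·mx = 13.66225; T = 13.66225/3.34287 = 4.08698…
r ≈ ln(R0)/T = ln(3.34287)/4.08698… = 0.29529… → 0.295

0.295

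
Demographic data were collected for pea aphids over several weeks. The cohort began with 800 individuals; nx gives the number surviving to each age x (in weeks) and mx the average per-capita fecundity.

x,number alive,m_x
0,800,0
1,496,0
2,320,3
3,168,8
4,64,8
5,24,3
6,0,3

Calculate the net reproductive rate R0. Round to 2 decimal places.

3.61

lx = nx/n0 = nx/800: 1, 0.62, 0.4, 0.21, 0.08, 0.03, 0
lx·mx by age: 0, 0, 1.2, 1.68, 0.64, 0.09, 0
R0 = Σ lx·mx = 3.61 → 3.61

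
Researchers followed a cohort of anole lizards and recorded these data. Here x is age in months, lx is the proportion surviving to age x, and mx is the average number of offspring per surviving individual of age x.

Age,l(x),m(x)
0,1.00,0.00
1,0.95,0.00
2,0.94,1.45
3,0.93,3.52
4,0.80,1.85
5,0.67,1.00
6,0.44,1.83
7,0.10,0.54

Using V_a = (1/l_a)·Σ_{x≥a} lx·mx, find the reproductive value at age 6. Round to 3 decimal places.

1.953

lx·mx for x ≥ 6: 0.8052, 0.054 → sum = 0.8592
V_6 = 0.8592 / l_6 = 0.8592 / 0.44 = 1.952727… → 1.953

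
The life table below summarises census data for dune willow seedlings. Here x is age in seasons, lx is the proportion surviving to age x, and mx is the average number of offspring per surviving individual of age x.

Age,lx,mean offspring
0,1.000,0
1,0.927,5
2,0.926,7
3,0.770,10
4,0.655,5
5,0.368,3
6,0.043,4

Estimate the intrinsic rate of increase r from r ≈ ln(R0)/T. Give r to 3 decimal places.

R0 = Σ lx·mx = 0 + 4.635 + 6.482 + 7.7 + 3.275 + 1.104 + 0.172 = 23.368
Σ x·lx·mx = 60.351; T = 60.351/23.368 = 2.58263…
r ≈ ln(R0)/T = ln(23.368)/2.58263… = 1.22021… → 1.220

1.220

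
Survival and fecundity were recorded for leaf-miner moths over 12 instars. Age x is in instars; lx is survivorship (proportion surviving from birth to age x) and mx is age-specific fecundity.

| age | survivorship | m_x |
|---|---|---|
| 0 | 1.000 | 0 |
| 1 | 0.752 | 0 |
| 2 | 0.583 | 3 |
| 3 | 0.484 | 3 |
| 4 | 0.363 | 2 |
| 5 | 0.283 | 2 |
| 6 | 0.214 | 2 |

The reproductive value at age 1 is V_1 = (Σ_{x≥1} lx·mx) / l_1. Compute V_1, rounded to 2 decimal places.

6.54

lx·mx for x ≥ 1: 0, 1.749, 1.452, 0.726, 0.566, 0.428 → sum = 4.921
V_1 = 4.921 / l_1 = 4.921 / 0.752 = 6.543883… → 6.54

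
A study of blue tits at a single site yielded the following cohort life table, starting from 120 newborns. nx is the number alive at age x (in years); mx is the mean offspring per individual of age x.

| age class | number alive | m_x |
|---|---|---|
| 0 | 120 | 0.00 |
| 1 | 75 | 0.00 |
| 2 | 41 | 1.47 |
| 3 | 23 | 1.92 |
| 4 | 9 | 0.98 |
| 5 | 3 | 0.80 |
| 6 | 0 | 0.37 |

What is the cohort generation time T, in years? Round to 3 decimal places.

2.597

lx = nx/n0 = nx/120: 1, 0.625, 0.34167…, 0.19167…, 0.075, 0.025, 0
lx·mx: 0, 0, 0.50225…, 0.368…, 0.0735, 0.02, 0 → R0 = 0.96375…
x·lx·mx: 0, 0, 1.0045…, 1.104…, 0.294, 0.1, 0 → Σ = 2.5025…
T = 2.5025… / 0.96375… = 2.596628… → 2.597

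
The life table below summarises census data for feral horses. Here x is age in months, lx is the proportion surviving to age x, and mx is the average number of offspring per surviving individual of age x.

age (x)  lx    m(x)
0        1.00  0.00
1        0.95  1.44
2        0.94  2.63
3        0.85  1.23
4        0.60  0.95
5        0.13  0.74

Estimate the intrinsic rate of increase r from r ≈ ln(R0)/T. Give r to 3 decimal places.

0.779

R0 = Σ lx·mx = 0 + 1.368 + 2.4722 + 1.0455 + 0.57 + 0.0962 = 5.5519
Σ x·lx·mx = 12.2099; T = 12.2099/5.5519 = 2.19923…
r ≈ ln(R0)/T = ln(5.5519)/2.19923… = 0.77943… → 0.779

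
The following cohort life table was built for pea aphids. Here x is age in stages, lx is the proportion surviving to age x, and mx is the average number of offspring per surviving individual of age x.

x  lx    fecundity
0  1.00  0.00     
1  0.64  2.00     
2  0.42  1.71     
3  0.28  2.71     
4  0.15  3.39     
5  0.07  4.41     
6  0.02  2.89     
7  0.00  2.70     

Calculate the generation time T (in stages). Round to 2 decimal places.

lx·mx: 0, 1.28, 0.7182, 0.7588, 0.5085, 0.3087, 0.0578, 0 → R0 = 3.632
x·lx·mx: 0, 1.28, 1.4364, 2.2764, 2.034, 1.5435, 0.3468, 0 → Σ = 8.9171
T = 8.9171 / 3.632 = 2.455149… → 2.46

2.46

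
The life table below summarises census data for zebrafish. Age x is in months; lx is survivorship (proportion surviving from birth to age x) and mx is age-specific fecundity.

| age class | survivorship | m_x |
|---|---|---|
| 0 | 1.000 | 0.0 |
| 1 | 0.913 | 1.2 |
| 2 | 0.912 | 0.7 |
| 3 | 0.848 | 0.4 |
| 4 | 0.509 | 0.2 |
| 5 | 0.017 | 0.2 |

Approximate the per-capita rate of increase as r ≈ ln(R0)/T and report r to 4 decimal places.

0.4447

R0 = Σ lx·mx = 0 + 1.0956 + 0.6384 + 0.3392 + 0.1018 + 0.0034 = 2.1784
Σ x·lx·mx = 3.8142; T = 3.8142/2.1784 = 1.75092…
r ≈ ln(R0)/T = ln(2.1784)/1.75092… = 0.444676… → 0.4447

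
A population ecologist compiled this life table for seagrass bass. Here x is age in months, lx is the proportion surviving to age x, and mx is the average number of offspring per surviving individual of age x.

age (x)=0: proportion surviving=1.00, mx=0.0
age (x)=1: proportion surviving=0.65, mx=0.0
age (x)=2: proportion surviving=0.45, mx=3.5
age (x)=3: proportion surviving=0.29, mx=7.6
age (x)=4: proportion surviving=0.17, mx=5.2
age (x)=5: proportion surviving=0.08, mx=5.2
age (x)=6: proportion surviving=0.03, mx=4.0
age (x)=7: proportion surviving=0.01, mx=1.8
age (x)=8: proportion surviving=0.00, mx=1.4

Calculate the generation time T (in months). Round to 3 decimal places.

3.110

lx·mx: 0, 0, 1.575, 2.204, 0.884, 0.416, 0.12, 0.018, 0 → R0 = 5.217
x·lx·mx: 0, 0, 3.15, 6.612, 3.536, 2.08, 0.72, 0.126, 0 → Σ = 16.224
T = 16.224 / 5.217 = 3.109833… → 3.110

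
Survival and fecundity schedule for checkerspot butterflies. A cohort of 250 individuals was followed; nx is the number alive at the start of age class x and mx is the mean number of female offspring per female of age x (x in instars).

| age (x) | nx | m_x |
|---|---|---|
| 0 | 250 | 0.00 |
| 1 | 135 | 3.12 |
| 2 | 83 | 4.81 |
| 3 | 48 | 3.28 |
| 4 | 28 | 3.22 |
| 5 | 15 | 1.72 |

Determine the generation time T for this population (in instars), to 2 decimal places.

1.99

lx = nx/n0 = nx/250: 1, 0.54, 0.332, 0.192, 0.112, 0.06
lx·mx: 0, 1.6848, 1.59692, 0.62976, 0.36064, 0.1032 → R0 = 4.37532
x·lx·mx: 0, 1.6848, 3.19384, 1.88928, 1.44256, 0.516 → Σ = 8.72648
T = 8.72648 / 4.37532 = 1.994478… → 1.99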